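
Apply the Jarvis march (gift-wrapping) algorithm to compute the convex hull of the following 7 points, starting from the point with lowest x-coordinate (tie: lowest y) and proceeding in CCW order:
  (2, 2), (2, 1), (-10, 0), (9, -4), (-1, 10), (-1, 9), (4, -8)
Hull (CCW) = [(-10, 0), (4, -8), (9, -4), (-1, 10)]

Jarvis march: at each step, from the current hull vertex p, select the next vertex q as the point such that every other point lies strictly to the left of (or on) the directed line p → q. (Equivalently: for every other point r, the cross product (q − p) × (r − p) ≥ 0.)
Starting point (lowest x, tie lowest y): (-10, 0). Wrap until returning to start. Resulting hull: (-10, 0), (4, -8), (9, -4), (-1, 10).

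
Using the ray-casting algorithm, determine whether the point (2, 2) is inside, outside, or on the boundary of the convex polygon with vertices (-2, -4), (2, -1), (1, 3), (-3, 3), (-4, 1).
The point (2, 2) lies strictly outside the polygon

Cast a horizontal ray to the right from the query point and count how many polygon edges it crosses (each edge strictly once or zero times, handled with the usual half-open convention). 
Parity of crossings → even ⇒ outside.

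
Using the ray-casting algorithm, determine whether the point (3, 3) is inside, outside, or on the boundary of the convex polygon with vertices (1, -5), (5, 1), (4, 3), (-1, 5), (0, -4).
The point (3, 3) lies strictly inside the polygon

Cast a horizontal ray to the right from the query point and count how many polygon edges it crosses (each edge strictly once or zero times, handled with the usual half-open convention). 
Parity of crossings → odd ⇒ inside.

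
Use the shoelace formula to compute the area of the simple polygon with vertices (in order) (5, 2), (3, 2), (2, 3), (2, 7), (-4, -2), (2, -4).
Area = 85/2

Shoelace formula: Area = (1/2) |Σ_i (x_i · y_{i+1} − x_{i+1} · y_i)| (indices mod n). Compute each cross term:
  (5)(2) − (3)(2) = 4
  (3)(3) − (2)(2) = 5
  (2)(7) − (2)(3) = 8
  (2)(-2) − (-4)(7) = 24
  (-4)(-4) − (2)(-2) = 20
  (2)(2) − (5)(-4) = 24
Sum = 85, so (signed) Area = 85/2 = 85/2, |Area| = 85/2.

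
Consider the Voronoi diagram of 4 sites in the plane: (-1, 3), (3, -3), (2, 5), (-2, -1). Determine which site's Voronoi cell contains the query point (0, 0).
Nearest site = (-2, -1)

The Voronoi cell of site s contains exactly those query points closer to s than to any other site. Compute squared distances from q = (0, 0) to each site:
  (-2 − 0)² + (-1 − 0)² = 5
  (-1 − 0)² + (3 − 0)² = 10
  (3 − 0)² + (-3 − 0)² = 18
  (2 − 0)² + (5 − 0)² = 29
Minimum is attained by (-2, -1), so q lies in its Voronoi cell.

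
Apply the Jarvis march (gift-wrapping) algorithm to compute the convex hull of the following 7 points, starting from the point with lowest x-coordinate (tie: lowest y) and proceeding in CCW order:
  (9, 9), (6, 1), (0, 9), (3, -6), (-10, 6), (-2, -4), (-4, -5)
Hull (CCW) = [(-10, 6), (-4, -5), (3, -6), (6, 1), (9, 9), (0, 9)]

Jarvis march: at each step, from the current hull vertex p, select the next vertex q as the point such that every other point lies strictly to the left of (or on) the directed line p → q. (Equivalently: for every other point r, the cross product (q − p) × (r − p) ≥ 0.)
Starting point (lowest x, tie lowest y): (-10, 6). Wrap until returning to start. Resulting hull: (-10, 6), (-4, -5), (3, -6), (6, 1), (9, 9), (0, 9).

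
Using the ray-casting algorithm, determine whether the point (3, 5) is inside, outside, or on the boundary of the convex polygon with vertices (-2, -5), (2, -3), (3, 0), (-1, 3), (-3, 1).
The point (3, 5) lies strictly outside the polygon

Cast a horizontal ray to the right from the query point and count how many polygon edges it crosses (each edge strictly once or zero times, handled with the usual half-open convention). 
Parity of crossings → even ⇒ outside.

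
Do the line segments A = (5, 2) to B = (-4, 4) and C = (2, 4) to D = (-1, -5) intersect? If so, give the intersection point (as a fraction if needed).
Yes; intersection at (46/29, 80/29) (t = 11/29 on AB, s = 4/29 on CD)

Parametrize AB as A + t(B − A) = (5 + -9 t, 2 + 2 t) and CD as C + s(D − C) = (2 + -3 s, 4 + -9 s). Solve the linear system for (t, s). Determinant = -87 ≠ 0, so a unique intersection of the containing lines exists. Solution: t = 11/29, s = 4/29 — both in [0, 1], so the segments cross. Intersection point: (46/29, 80/29).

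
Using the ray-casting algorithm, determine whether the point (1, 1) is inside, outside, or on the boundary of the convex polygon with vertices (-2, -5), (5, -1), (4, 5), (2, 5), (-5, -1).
The point (1, 1) lies strictly inside the polygon

Cast a horizontal ray to the right from the query point and count how many polygon edges it crosses (each edge strictly once or zero times, handled with the usual half-open convention). 
Parity of crossings → odd ⇒ inside.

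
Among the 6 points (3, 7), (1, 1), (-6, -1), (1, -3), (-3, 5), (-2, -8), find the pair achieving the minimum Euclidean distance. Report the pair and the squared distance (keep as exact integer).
Pair = ((1, 1), (1, -3)); squared distance = 16

Compute all C(6, 2) = 15 pairwise squared distances (x_i − x_j)² + (y_i − y_j)². The minimum is 16, attained by the pair ((1, 1), (1, -3)).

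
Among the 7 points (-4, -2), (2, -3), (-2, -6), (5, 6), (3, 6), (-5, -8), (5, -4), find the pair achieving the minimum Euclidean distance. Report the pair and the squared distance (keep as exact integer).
Pair = ((5, 6), (3, 6)); squared distance = 4

Compute all C(7, 2) = 21 pairwise squared distances (x_i − x_j)² + (y_i − y_j)². The minimum is 4, attained by the pair ((5, 6), (3, 6)).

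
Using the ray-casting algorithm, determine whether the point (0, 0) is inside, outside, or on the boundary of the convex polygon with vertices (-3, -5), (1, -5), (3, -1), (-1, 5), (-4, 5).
The point (0, 0) lies strictly inside the polygon

Cast a horizontal ray to the right from the query point and count how many polygon edges it crosses (each edge strictly once or zero times, handled with the usual half-open convention). 
Parity of crossings → odd ⇒ inside.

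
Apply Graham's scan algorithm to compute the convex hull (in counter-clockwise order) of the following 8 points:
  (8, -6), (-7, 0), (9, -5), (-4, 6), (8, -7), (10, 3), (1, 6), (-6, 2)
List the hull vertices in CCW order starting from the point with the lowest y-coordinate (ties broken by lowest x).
Hull (CCW) = [(8, -7), (9, -5), (10, 3), (1, 6), (-4, 6), (-7, 0)]

Graham scan procedure:
  1. Find the pivot p₀ = point with lowest y (tie → lowest x): (8, -7).
  2. Sort the remaining points by polar angle around p₀.
  3. Walk through sorted points, maintaining a stack; pop the top while the last three entries make a non-left turn (cross product ≤ 0).
  4. Final stack is the convex hull in CCW order: (8, -7), (9, -5), (10, 3), (1, 6), (-4, 6), (-7, 0).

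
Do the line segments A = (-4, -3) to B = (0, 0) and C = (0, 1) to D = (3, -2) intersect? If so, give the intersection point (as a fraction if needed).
No (intersection of containing lines falls outside at least one segment)

Parametrize and solve: t = 8/7, s = 4/21. At least one of these is outside [0, 1], so the segments do not intersect.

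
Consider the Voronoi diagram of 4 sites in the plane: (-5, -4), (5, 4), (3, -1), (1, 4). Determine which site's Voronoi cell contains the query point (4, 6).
Nearest site = (5, 4)

The Voronoi cell of site s contains exactly those query points closer to s than to any other site. Compute squared distances from q = (4, 6) to each site:
  (5 − 4)² + (4 − 6)² = 5
  (1 − 4)² + (4 − 6)² = 13
  (3 − 4)² + (-1 − 6)² = 50
  (-5 − 4)² + (-4 − 6)² = 181
Minimum is attained by (5, 4), so q lies in its Voronoi cell.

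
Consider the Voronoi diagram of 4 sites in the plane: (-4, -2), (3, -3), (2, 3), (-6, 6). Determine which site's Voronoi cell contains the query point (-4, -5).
Nearest site = (-4, -2)

The Voronoi cell of site s contains exactly those query points closer to s than to any other site. Compute squared distances from q = (-4, -5) to each site:
  (-4 − -4)² + (-2 − -5)² = 9
  (3 − -4)² + (-3 − -5)² = 53
  (2 − -4)² + (3 − -5)² = 100
  (-6 − -4)² + (6 − -5)² = 125
Minimum is attained by (-4, -2), so q lies in its Voronoi cell.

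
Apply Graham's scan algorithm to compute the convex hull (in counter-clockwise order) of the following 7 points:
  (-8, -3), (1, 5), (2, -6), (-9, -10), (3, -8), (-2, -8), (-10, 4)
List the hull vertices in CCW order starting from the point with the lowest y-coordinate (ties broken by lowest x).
Hull (CCW) = [(-9, -10), (3, -8), (1, 5), (-10, 4)]

Graham scan procedure:
  1. Find the pivot p₀ = point with lowest y (tie → lowest x): (-9, -10).
  2. Sort the remaining points by polar angle around p₀.
  3. Walk through sorted points, maintaining a stack; pop the top while the last three entries make a non-left turn (cross product ≤ 0).
  4. Final stack is the convex hull in CCW order: (-9, -10), (3, -8), (1, 5), (-10, 4).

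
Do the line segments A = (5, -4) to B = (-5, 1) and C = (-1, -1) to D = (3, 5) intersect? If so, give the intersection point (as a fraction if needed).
Yes; intersection at (-1, -1) (t = 3/5 on AB, s = 0 on CD)

Parametrize AB as A + t(B − A) = (5 + -10 t, -4 + 5 t) and CD as C + s(D − C) = (-1 + 4 s, -1 + 6 s). Solve the linear system for (t, s). Determinant = 80 ≠ 0, so a unique intersection of the containing lines exists. Solution: t = 3/5, s = 0 — both in [0, 1], so the segments cross. Intersection point: (-1, -1).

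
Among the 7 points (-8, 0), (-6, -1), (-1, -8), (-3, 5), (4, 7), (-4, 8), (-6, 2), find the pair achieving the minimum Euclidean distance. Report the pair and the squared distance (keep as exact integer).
Pair = ((-8, 0), (-6, -1)); squared distance = 5

Compute all C(7, 2) = 21 pairwise squared distances (x_i − x_j)² + (y_i − y_j)². The minimum is 5, attained by the pair ((-8, 0), (-6, -1)).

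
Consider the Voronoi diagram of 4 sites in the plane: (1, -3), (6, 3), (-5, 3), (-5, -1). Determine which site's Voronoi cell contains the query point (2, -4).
Nearest site = (1, -3)

The Voronoi cell of site s contains exactly those query points closer to s than to any other site. Compute squared distances from q = (2, -4) to each site:
  (1 − 2)² + (-3 − -4)² = 2
  (-5 − 2)² + (-1 − -4)² = 58
  (6 − 2)² + (3 − -4)² = 65
  (-5 − 2)² + (3 − -4)² = 98
Minimum is attained by (1, -3), so q lies in its Voronoi cell.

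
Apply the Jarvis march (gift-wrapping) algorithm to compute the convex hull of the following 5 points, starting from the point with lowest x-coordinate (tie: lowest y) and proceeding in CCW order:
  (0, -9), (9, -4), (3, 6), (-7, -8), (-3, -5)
Hull (CCW) = [(-7, -8), (0, -9), (9, -4), (3, 6)]

Jarvis march: at each step, from the current hull vertex p, select the next vertex q as the point such that every other point lies strictly to the left of (or on) the directed line p → q. (Equivalently: for every other point r, the cross product (q − p) × (r − p) ≥ 0.)
Starting point (lowest x, tie lowest y): (-7, -8). Wrap until returning to start. Resulting hull: (-7, -8), (0, -9), (9, -4), (3, 6).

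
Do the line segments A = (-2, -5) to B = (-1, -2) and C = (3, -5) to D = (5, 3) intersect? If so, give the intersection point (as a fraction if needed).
No (intersection of containing lines falls outside at least one segment)

Parametrize and solve: t = 20, s = 15/2. At least one of these is outside [0, 1], so the segments do not intersect.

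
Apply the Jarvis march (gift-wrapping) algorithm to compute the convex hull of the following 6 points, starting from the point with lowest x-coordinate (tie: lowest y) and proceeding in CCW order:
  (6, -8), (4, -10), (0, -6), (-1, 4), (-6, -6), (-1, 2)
Hull (CCW) = [(-6, -6), (4, -10), (6, -8), (-1, 4)]

Jarvis march: at each step, from the current hull vertex p, select the next vertex q as the point such that every other point lies strictly to the left of (or on) the directed line p → q. (Equivalently: for every other point r, the cross product (q − p) × (r − p) ≥ 0.)
Starting point (lowest x, tie lowest y): (-6, -6). Wrap until returning to start. Resulting hull: (-6, -6), (4, -10), (6, -8), (-1, 4).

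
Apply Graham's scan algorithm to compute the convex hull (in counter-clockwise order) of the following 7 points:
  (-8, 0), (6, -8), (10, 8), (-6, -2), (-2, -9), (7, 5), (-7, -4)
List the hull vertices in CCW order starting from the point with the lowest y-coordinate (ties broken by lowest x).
Hull (CCW) = [(-2, -9), (6, -8), (10, 8), (-8, 0), (-7, -4)]

Graham scan procedure:
  1. Find the pivot p₀ = point with lowest y (tie → lowest x): (-2, -9).
  2. Sort the remaining points by polar angle around p₀.
  3. Walk through sorted points, maintaining a stack; pop the top while the last three entries make a non-left turn (cross product ≤ 0).
  4. Final stack is the convex hull in CCW order: (-2, -9), (6, -8), (10, 8), (-8, 0), (-7, -4).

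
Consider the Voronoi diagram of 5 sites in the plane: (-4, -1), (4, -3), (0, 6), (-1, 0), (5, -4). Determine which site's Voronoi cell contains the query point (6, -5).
Nearest site = (5, -4)

The Voronoi cell of site s contains exactly those query points closer to s than to any other site. Compute squared distances from q = (6, -5) to each site:
  (5 − 6)² + (-4 − -5)² = 2
  (4 − 6)² + (-3 − -5)² = 8
  (-1 − 6)² + (0 − -5)² = 74
  (-4 − 6)² + (-1 − -5)² = 116
  (0 − 6)² + (6 − -5)² = 157
Minimum is attained by (5, -4), so q lies in its Voronoi cell.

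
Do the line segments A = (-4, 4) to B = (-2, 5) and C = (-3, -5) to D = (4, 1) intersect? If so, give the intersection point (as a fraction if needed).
No (intersection of containing lines falls outside at least one segment)

Parametrize and solve: t = 69/5, s = 19/5. At least one of these is outside [0, 1], so the segments do not intersect.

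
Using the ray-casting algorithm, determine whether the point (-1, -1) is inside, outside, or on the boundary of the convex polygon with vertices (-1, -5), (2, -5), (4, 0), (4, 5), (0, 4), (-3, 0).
The point (-1, -1) lies strictly inside the polygon

Cast a horizontal ray to the right from the query point and count how many polygon edges it crosses (each edge strictly once or zero times, handled with the usual half-open convention). 
Parity of crossings → odd ⇒ inside.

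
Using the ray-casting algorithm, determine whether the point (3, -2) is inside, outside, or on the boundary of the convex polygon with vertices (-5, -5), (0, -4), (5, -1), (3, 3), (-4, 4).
The point (3, -2) lies strictly inside the polygon

Cast a horizontal ray to the right from the query point and count how many polygon edges it crosses (each edge strictly once or zero times, handled with the usual half-open convention). 
Parity of crossings → odd ⇒ inside.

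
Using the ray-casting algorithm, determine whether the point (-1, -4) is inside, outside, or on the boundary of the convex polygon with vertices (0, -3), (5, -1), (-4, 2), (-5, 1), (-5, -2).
The point (-1, -4) lies strictly outside the polygon

Cast a horizontal ray to the right from the query point and count how many polygon edges it crosses (each edge strictly once or zero times, handled with the usual half-open convention). 
Parity of crossings → even ⇒ outside.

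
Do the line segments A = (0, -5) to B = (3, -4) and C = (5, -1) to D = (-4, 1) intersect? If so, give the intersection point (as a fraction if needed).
No (intersection of containing lines falls outside at least one segment)

Parametrize and solve: t = 46/15, s = -7/15. At least one of these is outside [0, 1], so the segments do not intersect.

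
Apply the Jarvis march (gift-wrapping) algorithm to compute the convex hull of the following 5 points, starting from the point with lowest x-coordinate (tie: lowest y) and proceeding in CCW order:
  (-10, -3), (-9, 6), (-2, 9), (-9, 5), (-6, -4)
Hull (CCW) = [(-10, -3), (-6, -4), (-2, 9), (-9, 6)]

Jarvis march: at each step, from the current hull vertex p, select the next vertex q as the point such that every other point lies strictly to the left of (or on) the directed line p → q. (Equivalently: for every other point r, the cross product (q − p) × (r − p) ≥ 0.)
Starting point (lowest x, tie lowest y): (-10, -3). Wrap until returning to start. Resulting hull: (-10, -3), (-6, -4), (-2, 9), (-9, 6).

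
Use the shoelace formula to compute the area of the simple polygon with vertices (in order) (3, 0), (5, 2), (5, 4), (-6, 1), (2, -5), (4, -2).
Area = 95/2

Shoelace formula: Area = (1/2) |Σ_i (x_i · y_{i+1} − x_{i+1} · y_i)| (indices mod n). Compute each cross term:
  (3)(2) − (5)(0) = 6
  (5)(4) − (5)(2) = 10
  (5)(1) − (-6)(4) = 29
  (-6)(-5) − (2)(1) = 28
  (2)(-2) − (4)(-5) = 16
  (4)(0) − (3)(-2) = 6
Sum = 95, so (signed) Area = 95/2 = 95/2, |Area| = 95/2.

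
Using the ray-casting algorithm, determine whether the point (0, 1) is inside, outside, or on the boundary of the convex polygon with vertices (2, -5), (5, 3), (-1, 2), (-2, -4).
The point (0, 1) lies strictly inside the polygon

Cast a horizontal ray to the right from the query point and count how many polygon edges it crosses (each edge strictly once or zero times, handled with the usual half-open convention). 
Parity of crossings → odd ⇒ inside.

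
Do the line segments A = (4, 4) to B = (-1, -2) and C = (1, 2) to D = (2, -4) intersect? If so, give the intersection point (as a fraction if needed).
Yes; intersection at (11/9, 2/3) (t = 5/9 on AB, s = 2/9 on CD)

Parametrize AB as A + t(B − A) = (4 + -5 t, 4 + -6 t) and CD as C + s(D − C) = (1 + 1 s, 2 + -6 s). Solve the linear system for (t, s). Determinant = -36 ≠ 0, so a unique intersection of the containing lines exists. Solution: t = 5/9, s = 2/9 — both in [0, 1], so the segments cross. Intersection point: (11/9, 2/3).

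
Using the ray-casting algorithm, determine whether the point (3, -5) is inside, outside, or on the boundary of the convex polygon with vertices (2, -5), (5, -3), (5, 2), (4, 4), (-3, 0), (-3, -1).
The point (3, -5) lies strictly outside the polygon

Cast a horizontal ray to the right from the query point and count how many polygon edges it crosses (each edge strictly once or zero times, handled with the usual half-open convention). 
Parity of crossings → even ⇒ outside.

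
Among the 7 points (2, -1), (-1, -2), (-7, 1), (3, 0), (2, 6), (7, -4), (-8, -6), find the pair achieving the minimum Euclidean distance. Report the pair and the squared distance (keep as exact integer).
Pair = ((2, -1), (3, 0)); squared distance = 2

Compute all C(7, 2) = 21 pairwise squared distances (x_i − x_j)² + (y_i − y_j)². The minimum is 2, attained by the pair ((2, -1), (3, 0)).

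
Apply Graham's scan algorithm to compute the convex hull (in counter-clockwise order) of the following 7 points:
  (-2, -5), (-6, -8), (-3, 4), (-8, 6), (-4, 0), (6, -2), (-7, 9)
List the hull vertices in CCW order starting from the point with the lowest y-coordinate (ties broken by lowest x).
Hull (CCW) = [(-6, -8), (6, -2), (-7, 9), (-8, 6)]

Graham scan procedure:
  1. Find the pivot p₀ = point with lowest y (tie → lowest x): (-6, -8).
  2. Sort the remaining points by polar angle around p₀.
  3. Walk through sorted points, maintaining a stack; pop the top while the last three entries make a non-left turn (cross product ≤ 0).
  4. Final stack is the convex hull in CCW order: (-6, -8), (6, -2), (-7, 9), (-8, 6).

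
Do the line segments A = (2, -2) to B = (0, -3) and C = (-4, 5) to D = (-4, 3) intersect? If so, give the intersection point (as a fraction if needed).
No (intersection of containing lines falls outside at least one segment)

Parametrize and solve: t = 3, s = 5. At least one of these is outside [0, 1], so the segments do not intersect.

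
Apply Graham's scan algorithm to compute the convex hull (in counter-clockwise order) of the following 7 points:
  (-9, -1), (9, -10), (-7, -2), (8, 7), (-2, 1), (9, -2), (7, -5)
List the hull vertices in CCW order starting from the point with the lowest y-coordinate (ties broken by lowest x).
Hull (CCW) = [(9, -10), (9, -2), (8, 7), (-9, -1)]

Graham scan procedure:
  1. Find the pivot p₀ = point with lowest y (tie → lowest x): (9, -10).
  2. Sort the remaining points by polar angle around p₀.
  3. Walk through sorted points, maintaining a stack; pop the top while the last three entries make a non-left turn (cross product ≤ 0).
  4. Final stack is the convex hull in CCW order: (9, -10), (9, -2), (8, 7), (-9, -1).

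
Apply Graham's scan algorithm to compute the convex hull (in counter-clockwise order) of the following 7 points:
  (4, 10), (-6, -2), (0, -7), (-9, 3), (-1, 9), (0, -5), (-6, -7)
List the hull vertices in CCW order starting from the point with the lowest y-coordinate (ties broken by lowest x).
Hull (CCW) = [(-6, -7), (0, -7), (4, 10), (-1, 9), (-9, 3)]

Graham scan procedure:
  1. Find the pivot p₀ = point with lowest y (tie → lowest x): (-6, -7).
  2. Sort the remaining points by polar angle around p₀.
  3. Walk through sorted points, maintaining a stack; pop the top while the last three entries make a non-left turn (cross product ≤ 0).
  4. Final stack is the convex hull in CCW order: (-6, -7), (0, -7), (4, 10), (-1, 9), (-9, 3).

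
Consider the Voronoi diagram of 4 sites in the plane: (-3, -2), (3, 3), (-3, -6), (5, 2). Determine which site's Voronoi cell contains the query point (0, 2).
Nearest site = (3, 3)

The Voronoi cell of site s contains exactly those query points closer to s than to any other site. Compute squared distances from q = (0, 2) to each site:
  (3 − 0)² + (3 − 2)² = 10
  (-3 − 0)² + (-2 − 2)² = 25
  (5 − 0)² + (2 − 2)² = 25
  (-3 − 0)² + (-6 − 2)² = 73
Minimum is attained by (3, 3), so q lies in its Voronoi cell.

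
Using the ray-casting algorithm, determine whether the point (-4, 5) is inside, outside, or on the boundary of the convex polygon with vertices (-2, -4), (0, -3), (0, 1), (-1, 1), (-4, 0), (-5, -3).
The point (-4, 5) lies strictly outside the polygon

Cast a horizontal ray to the right from the query point and count how many polygon edges it crosses (each edge strictly once or zero times, handled with the usual half-open convention). 
Parity of crossings → even ⇒ outside.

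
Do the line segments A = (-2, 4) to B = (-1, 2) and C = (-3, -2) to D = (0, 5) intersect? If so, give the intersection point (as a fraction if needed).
Yes; intersection at (-15/13, 30/13) (t = 11/13 on AB, s = 8/13 on CD)

Parametrize AB as A + t(B − A) = (-2 + 1 t, 4 + -2 t) and CD as C + s(D − C) = (-3 + 3 s, -2 + 7 s). Solve the linear system for (t, s). Determinant = -13 ≠ 0, so a unique intersection of the containing lines exists. Solution: t = 11/13, s = 8/13 — both in [0, 1], so the segments cross. Intersection point: (-15/13, 30/13).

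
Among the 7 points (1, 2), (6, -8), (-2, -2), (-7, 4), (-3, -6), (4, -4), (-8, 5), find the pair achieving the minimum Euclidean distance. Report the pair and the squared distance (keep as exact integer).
Pair = ((-7, 4), (-8, 5)); squared distance = 2

Compute all C(7, 2) = 21 pairwise squared distances (x_i − x_j)² + (y_i − y_j)². The minimum is 2, attained by the pair ((-7, 4), (-8, 5)).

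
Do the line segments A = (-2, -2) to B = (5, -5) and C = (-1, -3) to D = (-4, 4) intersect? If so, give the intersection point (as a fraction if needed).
Yes; intersection at (-13/10, -23/10) (t = 1/10 on AB, s = 1/10 on CD)

Parametrize AB as A + t(B − A) = (-2 + 7 t, -2 + -3 t) and CD as C + s(D − C) = (-1 + -3 s, -3 + 7 s). Solve the linear system for (t, s). Determinant = -40 ≠ 0, so a unique intersection of the containing lines exists. Solution: t = 1/10, s = 1/10 — both in [0, 1], so the segments cross. Intersection point: (-13/10, -23/10).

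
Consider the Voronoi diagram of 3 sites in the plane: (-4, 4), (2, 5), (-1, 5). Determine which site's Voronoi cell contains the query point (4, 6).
Nearest site = (2, 5)

The Voronoi cell of site s contains exactly those query points closer to s than to any other site. Compute squared distances from q = (4, 6) to each site:
  (2 − 4)² + (5 − 6)² = 5
  (-1 − 4)² + (5 − 6)² = 26
  (-4 − 4)² + (4 − 6)² = 68
Minimum is attained by (2, 5), so q lies in its Voronoi cell.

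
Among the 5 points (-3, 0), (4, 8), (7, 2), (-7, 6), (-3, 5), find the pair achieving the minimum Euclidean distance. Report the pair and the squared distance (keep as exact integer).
Pair = ((-7, 6), (-3, 5)); squared distance = 17

Compute all C(5, 2) = 10 pairwise squared distances (x_i − x_j)² + (y_i − y_j)². The minimum is 17, attained by the pair ((-7, 6), (-3, 5)).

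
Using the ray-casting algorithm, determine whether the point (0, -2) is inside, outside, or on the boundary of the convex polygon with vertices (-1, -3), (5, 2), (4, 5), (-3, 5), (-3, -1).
The point (0, -2) lies strictly inside the polygon

Cast a horizontal ray to the right from the query point and count how many polygon edges it crosses (each edge strictly once or zero times, handled with the usual half-open convention). 
Parity of crossings → odd ⇒ inside.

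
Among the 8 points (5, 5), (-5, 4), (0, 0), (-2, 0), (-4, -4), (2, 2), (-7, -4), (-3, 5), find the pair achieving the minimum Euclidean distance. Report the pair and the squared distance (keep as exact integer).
Pair = ((0, 0), (-2, 0)); squared distance = 4

Compute all C(8, 2) = 28 pairwise squared distances (x_i − x_j)² + (y_i − y_j)². The minimum is 4, attained by the pair ((0, 0), (-2, 0)).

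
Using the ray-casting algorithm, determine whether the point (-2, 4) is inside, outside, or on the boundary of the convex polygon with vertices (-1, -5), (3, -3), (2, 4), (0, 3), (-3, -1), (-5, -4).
The point (-2, 4) lies strictly outside the polygon

Cast a horizontal ray to the right from the query point and count how many polygon edges it crosses (each edge strictly once or zero times, handled with the usual half-open convention). 
Parity of crossings → even ⇒ outside.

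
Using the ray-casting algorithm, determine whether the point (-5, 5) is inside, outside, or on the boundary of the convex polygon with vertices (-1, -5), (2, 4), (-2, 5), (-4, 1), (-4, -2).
The point (-5, 5) lies strictly outside the polygon

Cast a horizontal ray to the right from the query point and count how many polygon edges it crosses (each edge strictly once or zero times, handled with the usual half-open convention). 
Parity of crossings → even ⇒ outside.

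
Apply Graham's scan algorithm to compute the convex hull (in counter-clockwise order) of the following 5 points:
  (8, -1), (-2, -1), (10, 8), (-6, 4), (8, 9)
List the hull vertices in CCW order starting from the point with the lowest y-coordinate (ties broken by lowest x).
Hull (CCW) = [(-2, -1), (8, -1), (10, 8), (8, 9), (-6, 4)]

Graham scan procedure:
  1. Find the pivot p₀ = point with lowest y (tie → lowest x): (-2, -1).
  2. Sort the remaining points by polar angle around p₀.
  3. Walk through sorted points, maintaining a stack; pop the top while the last three entries make a non-left turn (cross product ≤ 0).
  4. Final stack is the convex hull in CCW order: (-2, -1), (8, -1), (10, 8), (8, 9), (-6, 4).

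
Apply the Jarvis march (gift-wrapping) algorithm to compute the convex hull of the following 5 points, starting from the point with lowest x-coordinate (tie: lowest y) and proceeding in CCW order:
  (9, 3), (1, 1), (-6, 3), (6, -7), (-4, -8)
Hull (CCW) = [(-6, 3), (-4, -8), (6, -7), (9, 3)]

Jarvis march: at each step, from the current hull vertex p, select the next vertex q as the point such that every other point lies strictly to the left of (or on) the directed line p → q. (Equivalently: for every other point r, the cross product (q − p) × (r − p) ≥ 0.)
Starting point (lowest x, tie lowest y): (-6, 3). Wrap until returning to start. Resulting hull: (-6, 3), (-4, -8), (6, -7), (9, 3).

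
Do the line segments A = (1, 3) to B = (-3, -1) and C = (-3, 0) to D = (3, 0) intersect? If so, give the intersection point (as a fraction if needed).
Yes; intersection at (-2, 0) (t = 3/4 on AB, s = 1/6 on CD)

Parametrize AB as A + t(B − A) = (1 + -4 t, 3 + -4 t) and CD as C + s(D − C) = (-3 + 6 s, 0 + 0 s). Solve the linear system for (t, s). Determinant = -24 ≠ 0, so a unique intersection of the containing lines exists. Solution: t = 3/4, s = 1/6 — both in [0, 1], so the segments cross. Intersection point: (-2, 0).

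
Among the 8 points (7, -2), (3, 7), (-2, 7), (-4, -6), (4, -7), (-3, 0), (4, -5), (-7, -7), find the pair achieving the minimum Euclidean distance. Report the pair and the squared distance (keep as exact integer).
Pair = ((4, -7), (4, -5)); squared distance = 4

Compute all C(8, 2) = 28 pairwise squared distances (x_i − x_j)² + (y_i − y_j)². The minimum is 4, attained by the pair ((4, -7), (4, -5)).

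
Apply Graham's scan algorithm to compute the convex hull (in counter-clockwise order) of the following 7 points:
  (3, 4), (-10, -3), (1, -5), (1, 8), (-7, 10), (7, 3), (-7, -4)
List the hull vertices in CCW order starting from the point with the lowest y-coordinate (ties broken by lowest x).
Hull (CCW) = [(1, -5), (7, 3), (1, 8), (-7, 10), (-10, -3), (-7, -4)]

Graham scan procedure:
  1. Find the pivot p₀ = point with lowest y (tie → lowest x): (1, -5).
  2. Sort the remaining points by polar angle around p₀.
  3. Walk through sorted points, maintaining a stack; pop the top while the last three entries make a non-left turn (cross product ≤ 0).
  4. Final stack is the convex hull in CCW order: (1, -5), (7, 3), (1, 8), (-7, 10), (-10, -3), (-7, -4).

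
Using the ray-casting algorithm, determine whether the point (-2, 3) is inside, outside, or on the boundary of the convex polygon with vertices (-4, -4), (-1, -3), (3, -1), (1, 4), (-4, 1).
The point (-2, 3) lies strictly outside the polygon

Cast a horizontal ray to the right from the query point and count how many polygon edges it crosses (each edge strictly once or zero times, handled with the usual half-open convention). 
Parity of crossings → even ⇒ outside.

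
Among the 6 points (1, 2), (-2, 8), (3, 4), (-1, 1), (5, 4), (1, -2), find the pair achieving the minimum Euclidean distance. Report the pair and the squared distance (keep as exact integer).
Pair = ((3, 4), (5, 4)); squared distance = 4

Compute all C(6, 2) = 15 pairwise squared distances (x_i − x_j)² + (y_i − y_j)². The minimum is 4, attained by the pair ((3, 4), (5, 4)).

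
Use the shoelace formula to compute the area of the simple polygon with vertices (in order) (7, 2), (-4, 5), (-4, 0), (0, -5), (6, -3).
Area = 73

Shoelace formula: Area = (1/2) |Σ_i (x_i · y_{i+1} − x_{i+1} · y_i)| (indices mod n). Compute each cross term:
  (7)(5) − (-4)(2) = 43
  (-4)(0) − (-4)(5) = 20
  (-4)(-5) − (0)(0) = 20
  (0)(-3) − (6)(-5) = 30
  (6)(2) − (7)(-3) = 33
Sum = 146, so (signed) Area = 146/2 = 73, |Area| = 73.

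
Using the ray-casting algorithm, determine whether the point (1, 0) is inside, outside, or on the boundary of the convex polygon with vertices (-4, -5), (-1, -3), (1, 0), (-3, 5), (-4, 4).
The point (1, 0) lies on the polygon boundary

Boundary check: the query satisfies the collinearity and bounding-box conditions for some polygon edge, so it lies exactly on the boundary.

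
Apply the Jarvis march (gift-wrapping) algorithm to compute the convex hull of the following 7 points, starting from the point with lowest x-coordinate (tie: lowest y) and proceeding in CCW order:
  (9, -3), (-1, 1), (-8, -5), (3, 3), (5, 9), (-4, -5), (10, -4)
Hull (CCW) = [(-8, -5), (-4, -5), (10, -4), (5, 9)]

Jarvis march: at each step, from the current hull vertex p, select the next vertex q as the point such that every other point lies strictly to the left of (or on) the directed line p → q. (Equivalently: for every other point r, the cross product (q − p) × (r − p) ≥ 0.)
Starting point (lowest x, tie lowest y): (-8, -5). Wrap until returning to start. Resulting hull: (-8, -5), (-4, -5), (10, -4), (5, 9).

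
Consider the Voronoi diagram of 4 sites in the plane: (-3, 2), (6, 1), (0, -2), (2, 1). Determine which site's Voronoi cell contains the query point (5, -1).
Nearest site = (6, 1)

The Voronoi cell of site s contains exactly those query points closer to s than to any other site. Compute squared distances from q = (5, -1) to each site:
  (6 − 5)² + (1 − -1)² = 5
  (2 − 5)² + (1 − -1)² = 13
  (0 − 5)² + (-2 − -1)² = 26
  (-3 − 5)² + (2 − -1)² = 73
Minimum is attained by (6, 1), so q lies in its Voronoi cell.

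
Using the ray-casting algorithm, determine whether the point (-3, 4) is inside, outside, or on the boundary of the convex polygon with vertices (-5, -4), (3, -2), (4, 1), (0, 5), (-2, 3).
The point (-3, 4) lies strictly outside the polygon

Cast a horizontal ray to the right from the query point and count how many polygon edges it crosses (each edge strictly once or zero times, handled with the usual half-open convention). 
Parity of crossings → even ⇒ outside.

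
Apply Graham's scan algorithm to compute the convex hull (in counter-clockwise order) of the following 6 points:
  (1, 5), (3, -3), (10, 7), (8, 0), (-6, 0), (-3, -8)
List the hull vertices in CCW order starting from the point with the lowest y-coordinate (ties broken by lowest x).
Hull (CCW) = [(-3, -8), (8, 0), (10, 7), (1, 5), (-6, 0)]

Graham scan procedure:
  1. Find the pivot p₀ = point with lowest y (tie → lowest x): (-3, -8).
  2. Sort the remaining points by polar angle around p₀.
  3. Walk through sorted points, maintaining a stack; pop the top while the last three entries make a non-left turn (cross product ≤ 0).
  4. Final stack is the convex hull in CCW order: (-3, -8), (8, 0), (10, 7), (1, 5), (-6, 0).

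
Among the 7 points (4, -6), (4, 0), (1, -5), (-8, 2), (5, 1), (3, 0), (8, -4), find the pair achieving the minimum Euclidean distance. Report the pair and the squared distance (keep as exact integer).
Pair = ((4, 0), (3, 0)); squared distance = 1

Compute all C(7, 2) = 21 pairwise squared distances (x_i − x_j)² + (y_i − y_j)². The minimum is 1, attained by the pair ((4, 0), (3, 0)).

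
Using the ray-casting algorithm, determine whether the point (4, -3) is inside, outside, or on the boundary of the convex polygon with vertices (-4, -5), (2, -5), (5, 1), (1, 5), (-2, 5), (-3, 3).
The point (4, -3) lies strictly outside the polygon

Cast a horizontal ray to the right from the query point and count how many polygon edges it crosses (each edge strictly once or zero times, handled with the usual half-open convention). 
Parity of crossings → even ⇒ outside.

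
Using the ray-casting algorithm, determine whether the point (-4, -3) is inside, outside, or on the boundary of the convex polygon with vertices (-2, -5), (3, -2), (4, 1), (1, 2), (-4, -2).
The point (-4, -3) lies strictly outside the polygon

Cast a horizontal ray to the right from the query point and count how many polygon edges it crosses (each edge strictly once or zero times, handled with the usual half-open convention). 
Parity of crossings → even ⇒ outside.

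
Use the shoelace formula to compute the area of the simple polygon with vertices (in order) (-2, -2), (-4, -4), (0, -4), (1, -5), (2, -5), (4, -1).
Area = 33/2

Shoelace formula: Area = (1/2) |Σ_i (x_i · y_{i+1} − x_{i+1} · y_i)| (indices mod n). Compute each cross term:
  (-2)(-4) − (-4)(-2) = 0
  (-4)(-4) − (0)(-4) = 16
  (0)(-5) − (1)(-4) = 4
  (1)(-5) − (2)(-5) = 5
  (2)(-1) − (4)(-5) = 18
  (4)(-2) − (-2)(-1) = -10
Sum = 33, so (signed) Area = 33/2 = 33/2, |Area| = 33/2.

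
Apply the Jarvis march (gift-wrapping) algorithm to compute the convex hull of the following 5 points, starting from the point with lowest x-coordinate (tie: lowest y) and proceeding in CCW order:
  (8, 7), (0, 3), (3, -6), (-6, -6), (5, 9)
Hull (CCW) = [(-6, -6), (3, -6), (8, 7), (5, 9), (0, 3)]

Jarvis march: at each step, from the current hull vertex p, select the next vertex q as the point such that every other point lies strictly to the left of (or on) the directed line p → q. (Equivalently: for every other point r, the cross product (q − p) × (r − p) ≥ 0.)
Starting point (lowest x, tie lowest y): (-6, -6). Wrap until returning to start. Resulting hull: (-6, -6), (3, -6), (8, 7), (5, 9), (0, 3).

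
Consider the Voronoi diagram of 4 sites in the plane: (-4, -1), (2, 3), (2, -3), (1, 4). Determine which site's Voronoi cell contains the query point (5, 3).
Nearest site = (2, 3)

The Voronoi cell of site s contains exactly those query points closer to s than to any other site. Compute squared distances from q = (5, 3) to each site:
  (2 − 5)² + (3 − 3)² = 9
  (1 − 5)² + (4 − 3)² = 17
  (2 − 5)² + (-3 − 3)² = 45
  (-4 − 5)² + (-1 − 3)² = 97
Minimum is attained by (2, 3), so q lies in its Voronoi cell.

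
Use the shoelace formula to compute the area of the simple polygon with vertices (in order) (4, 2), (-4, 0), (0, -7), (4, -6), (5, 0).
Area = 52

Shoelace formula: Area = (1/2) |Σ_i (x_i · y_{i+1} − x_{i+1} · y_i)| (indices mod n). Compute each cross term:
  (4)(0) − (-4)(2) = 8
  (-4)(-7) − (0)(0) = 28
  (0)(-6) − (4)(-7) = 28
  (4)(0) − (5)(-6) = 30
  (5)(2) − (4)(0) = 10
Sum = 104, so (signed) Area = 104/2 = 52, |Area| = 52.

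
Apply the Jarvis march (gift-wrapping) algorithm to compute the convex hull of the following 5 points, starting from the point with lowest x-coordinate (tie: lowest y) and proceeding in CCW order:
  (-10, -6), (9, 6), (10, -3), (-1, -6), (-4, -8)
Hull (CCW) = [(-10, -6), (-4, -8), (10, -3), (9, 6)]

Jarvis march: at each step, from the current hull vertex p, select the next vertex q as the point such that every other point lies strictly to the left of (or on) the directed line p → q. (Equivalently: for every other point r, the cross product (q − p) × (r − p) ≥ 0.)
Starting point (lowest x, tie lowest y): (-10, -6). Wrap until returning to start. Resulting hull: (-10, -6), (-4, -8), (10, -3), (9, 6).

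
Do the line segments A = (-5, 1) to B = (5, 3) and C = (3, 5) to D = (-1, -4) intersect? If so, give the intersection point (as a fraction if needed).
Yes; intersection at (75/41, 97/41) (t = 28/41 on AB, s = 12/41 on CD)

Parametrize AB as A + t(B − A) = (-5 + 10 t, 1 + 2 t) and CD as C + s(D − C) = (3 + -4 s, 5 + -9 s). Solve the linear system for (t, s). Determinant = 82 ≠ 0, so a unique intersection of the containing lines exists. Solution: t = 28/41, s = 12/41 — both in [0, 1], so the segments cross. Intersection point: (75/41, 97/41).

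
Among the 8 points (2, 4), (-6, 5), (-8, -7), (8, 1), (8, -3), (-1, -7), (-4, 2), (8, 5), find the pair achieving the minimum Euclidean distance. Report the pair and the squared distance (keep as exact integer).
Pair = ((-6, 5), (-4, 2)); squared distance = 13

Compute all C(8, 2) = 28 pairwise squared distances (x_i − x_j)² + (y_i − y_j)². The minimum is 13, attained by the pair ((-6, 5), (-4, 2)).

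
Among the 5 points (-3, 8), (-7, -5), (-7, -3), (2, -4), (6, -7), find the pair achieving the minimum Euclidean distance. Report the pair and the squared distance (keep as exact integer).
Pair = ((-7, -5), (-7, -3)); squared distance = 4

Compute all C(5, 2) = 10 pairwise squared distances (x_i − x_j)² + (y_i − y_j)². The minimum is 4, attained by the pair ((-7, -5), (-7, -3)).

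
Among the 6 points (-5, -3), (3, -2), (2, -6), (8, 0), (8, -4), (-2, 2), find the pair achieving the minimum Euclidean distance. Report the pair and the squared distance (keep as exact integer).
Pair = ((8, 0), (8, -4)); squared distance = 16

Compute all C(6, 2) = 15 pairwise squared distances (x_i − x_j)² + (y_i − y_j)². The minimum is 16, attained by the pair ((8, 0), (8, -4)).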